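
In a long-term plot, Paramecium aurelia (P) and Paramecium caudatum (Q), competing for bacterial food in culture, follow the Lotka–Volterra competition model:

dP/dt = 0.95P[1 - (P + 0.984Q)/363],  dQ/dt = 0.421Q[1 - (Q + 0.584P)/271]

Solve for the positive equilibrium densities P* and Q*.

P* ≈ 226, Q* ≈ 139

Setting both brackets to zero gives the nullclines P + 0.984Q = 363 and 0.584P + Q = 271.
Substituting Q = 271 - 0.584P into the first: P(1 - 0.984·0.584) = 363 - 0.984·271.
So P* = 96.3/0.425 = 226, and then Q* = 271 - 0.584·226 = 139.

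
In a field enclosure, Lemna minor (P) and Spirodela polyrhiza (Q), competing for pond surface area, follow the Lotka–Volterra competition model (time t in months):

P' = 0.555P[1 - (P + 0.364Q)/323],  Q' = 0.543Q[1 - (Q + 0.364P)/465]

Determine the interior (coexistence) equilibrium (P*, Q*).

P* ≈ 177, Q* ≈ 400

Setting both brackets to zero gives the nullclines P + 0.364Q = 323 and 0.364P + Q = 465.
Substituting Q = 465 - 0.364P into the first: P(1 - 0.364·0.364) = 323 - 0.364·465.
So P* = 154/0.868 = 177, and then Q* = 465 - 0.364·177 = 400.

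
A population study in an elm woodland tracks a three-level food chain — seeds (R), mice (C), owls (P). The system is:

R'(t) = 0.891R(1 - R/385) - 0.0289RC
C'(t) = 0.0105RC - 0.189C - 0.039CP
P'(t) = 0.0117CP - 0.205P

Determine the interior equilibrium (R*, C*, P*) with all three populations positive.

R* ≈ 166, C* ≈ 17.5, P* ≈ 39.9

From dP/dt = 0: 0.0117C* = 0.205, so C* = 17.5.
From dR/dt = 0: 0.891(1 - R*/385) = 0.0289·17.5, giving R* = 385·(1 - 0.568) = 166.
From dC/dt = 0: 0.0105·166 - 0.189 = 0.039P*, so P* = 1.56/0.039 = 39.9.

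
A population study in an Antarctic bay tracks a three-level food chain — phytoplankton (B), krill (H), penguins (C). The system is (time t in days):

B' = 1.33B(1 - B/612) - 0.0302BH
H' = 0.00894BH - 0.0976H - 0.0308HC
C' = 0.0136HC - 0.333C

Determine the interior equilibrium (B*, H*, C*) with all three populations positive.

B* ≈ 272, H* ≈ 24.5, C* ≈ 75.7

From dC/dt = 0: 0.0136H* = 0.333, so H* = 24.5.
From dB/dt = 0: 1.33(1 - B*/612) = 0.0302·24.5, giving B* = 612·(1 - 0.556) = 272.
From dH/dt = 0: 0.00894·272 - 0.0976 = 0.0308C*, so C* = 2.33/0.0308 = 75.7.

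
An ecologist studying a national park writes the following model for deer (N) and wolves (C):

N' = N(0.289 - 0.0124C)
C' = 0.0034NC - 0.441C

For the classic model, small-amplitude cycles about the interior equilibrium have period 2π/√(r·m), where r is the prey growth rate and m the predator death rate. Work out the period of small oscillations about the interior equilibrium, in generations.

Here r = 0.289 and m = 0.441, so r·m = 0.127.
ω = √0.127 = 0.357 per generation, hence T = 2π/ω ≈ 17.6 generations.

T ≈ 17.6 generations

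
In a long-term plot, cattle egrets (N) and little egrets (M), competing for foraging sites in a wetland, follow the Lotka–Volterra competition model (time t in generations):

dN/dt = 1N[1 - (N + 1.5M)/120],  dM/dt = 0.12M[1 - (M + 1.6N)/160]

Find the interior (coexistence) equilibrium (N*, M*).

Setting both brackets to zero gives the nullclines N + 1.5M = 120 and 1.6N + M = 160.
Substituting M = 160 - 1.6N into the first: N(1 - 1.5·1.6) = 120 - 1.5·160.
So N* = -120/-1.4 = 85.7, and then M* = 160 - 1.6·85.7 = 22.9.

N* ≈ 85.7, M* ≈ 22.9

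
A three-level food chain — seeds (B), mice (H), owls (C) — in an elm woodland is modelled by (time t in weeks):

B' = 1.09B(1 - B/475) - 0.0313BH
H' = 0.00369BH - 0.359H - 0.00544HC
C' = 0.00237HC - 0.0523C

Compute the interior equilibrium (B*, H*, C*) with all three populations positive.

B* ≈ 174, H* ≈ 22.1, C* ≈ 52

From dC/dt = 0: 0.00237H* = 0.0523, so H* = 22.1.
From dB/dt = 0: 1.09(1 - B*/475) = 0.0313·22.1, giving B* = 475·(1 - 0.634) = 174.
From dH/dt = 0: 0.00369·174 - 0.359 = 0.00544C*, so C* = 0.283/0.00544 = 52.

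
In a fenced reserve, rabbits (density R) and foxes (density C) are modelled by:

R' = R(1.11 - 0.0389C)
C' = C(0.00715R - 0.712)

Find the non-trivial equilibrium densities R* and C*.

R* ≈ 99.6, C* ≈ 28.5

Set dC/dt = 0 with C > 0: 0.00715R - 0.712 = 0, so R* = 0.712/0.00715 = 99.6.
Set dR/dt = 0 with R > 0: 1.11 - 0.0389C = 0, so C* = 1.11/0.0389 = 28.5.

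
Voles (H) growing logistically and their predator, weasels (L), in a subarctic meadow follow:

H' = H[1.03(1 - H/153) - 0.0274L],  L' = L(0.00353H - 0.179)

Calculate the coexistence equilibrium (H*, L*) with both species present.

From dL/dt = 0 with L > 0: 0.00353H* = 0.179, so H* = 50.7.
Substitute into dH/dt = 0: 1.03(1 - 50.7/153) = 0.0274L*.
The bracket is 0.669, giving L* = 0.689/0.0274 = 25.1.

H* ≈ 50.7, L* ≈ 25.1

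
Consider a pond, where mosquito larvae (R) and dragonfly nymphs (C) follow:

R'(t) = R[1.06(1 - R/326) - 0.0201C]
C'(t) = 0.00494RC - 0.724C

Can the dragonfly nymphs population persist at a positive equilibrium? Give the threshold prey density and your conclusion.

The predator equation gives dC/dt > 0 only when R > 0.724/0.00494 = 147.
Without the predator, R → K = 326. Since 326 > 147, the predator can invade and persist.

Threshold R = 147; K > 147, so yes, the predator persists.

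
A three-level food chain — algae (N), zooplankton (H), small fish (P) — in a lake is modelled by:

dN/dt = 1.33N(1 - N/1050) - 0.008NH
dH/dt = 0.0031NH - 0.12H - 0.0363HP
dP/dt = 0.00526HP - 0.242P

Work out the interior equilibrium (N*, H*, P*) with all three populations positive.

From dP/dt = 0: 0.00526H* = 0.242, so H* = 46.
From dN/dt = 0: 1.33(1 - N*/1050) = 0.008·46, giving N* = 1050·(1 - 0.277) = 759.
From dH/dt = 0: 0.0031·759 - 0.12 = 0.0363P*, so P* = 2.23/0.0363 = 61.5.

N* ≈ 759, H* ≈ 46, P* ≈ 61.5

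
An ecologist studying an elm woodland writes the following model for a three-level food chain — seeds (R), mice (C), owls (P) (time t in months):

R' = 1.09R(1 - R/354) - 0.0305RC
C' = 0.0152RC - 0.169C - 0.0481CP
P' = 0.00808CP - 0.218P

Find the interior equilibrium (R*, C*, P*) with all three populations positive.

R* ≈ 86.7, C* ≈ 27, P* ≈ 23.9

From dP/dt = 0: 0.00808C* = 0.218, so C* = 27.
From dR/dt = 0: 1.09(1 - R*/354) = 0.0305·27, giving R* = 354·(1 - 0.755) = 86.7.
From dC/dt = 0: 0.0152·86.7 - 0.169 = 0.0481P*, so P* = 1.15/0.0481 = 23.9.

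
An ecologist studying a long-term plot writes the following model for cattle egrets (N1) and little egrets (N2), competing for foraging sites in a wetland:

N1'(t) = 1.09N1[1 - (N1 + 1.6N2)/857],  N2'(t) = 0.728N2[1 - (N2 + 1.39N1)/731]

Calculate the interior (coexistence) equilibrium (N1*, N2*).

N1* ≈ 255, N2* ≈ 376

Setting both brackets to zero gives the nullclines N1 + 1.6N2 = 857 and 1.39N1 + N2 = 731.
Substituting N2 = 731 - 1.39N1 into the first: N1(1 - 1.6·1.39) = 857 - 1.6·731.
So N1* = -313/-1.22 = 255, and then N2* = 731 - 1.39·255 = 376.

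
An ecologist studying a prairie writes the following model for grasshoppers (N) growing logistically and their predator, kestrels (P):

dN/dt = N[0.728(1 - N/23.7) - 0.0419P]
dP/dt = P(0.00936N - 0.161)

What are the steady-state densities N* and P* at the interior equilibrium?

From dP/dt = 0 with P > 0: 0.00936N* = 0.161, so N* = 17.2.
Substitute into dN/dt = 0: 0.728(1 - 17.2/23.7) = 0.0419P*.
The bracket is 0.274, giving P* = 0.2/0.0419 = 4.76.

N* ≈ 17.2, P* ≈ 4.76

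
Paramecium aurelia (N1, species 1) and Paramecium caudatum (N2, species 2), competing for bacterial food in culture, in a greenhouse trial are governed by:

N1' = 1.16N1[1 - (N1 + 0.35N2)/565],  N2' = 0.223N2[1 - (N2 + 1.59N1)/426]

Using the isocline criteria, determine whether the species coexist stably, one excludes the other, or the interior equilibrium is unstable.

Compare the nullcline intercepts: K1/α12 = 565/0.35 = 1610 > K2 = 426; K2/α21 = 426/1.59 = 268 < K1 = 565.
Since the inequalities point opposite ways, species 1 can invade but species 2 cannot.

species 1 excludes species 2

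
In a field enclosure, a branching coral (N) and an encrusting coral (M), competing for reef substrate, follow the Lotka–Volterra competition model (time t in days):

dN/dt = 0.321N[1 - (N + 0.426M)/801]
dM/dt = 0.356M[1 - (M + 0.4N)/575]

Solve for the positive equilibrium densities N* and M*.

Setting both brackets to zero gives the nullclines N + 0.426M = 801 and 0.4N + M = 575.
Substituting M = 575 - 0.4N into the first: N(1 - 0.426·0.4) = 801 - 0.426·575.
So N* = 556/0.83 = 670, and then M* = 575 - 0.4·670 = 307.

N* ≈ 670, M* ≈ 307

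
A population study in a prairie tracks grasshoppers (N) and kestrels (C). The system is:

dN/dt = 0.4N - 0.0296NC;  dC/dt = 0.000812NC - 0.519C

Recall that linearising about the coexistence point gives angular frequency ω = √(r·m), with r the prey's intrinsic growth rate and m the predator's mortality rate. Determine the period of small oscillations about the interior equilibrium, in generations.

Here r = 0.4 and m = 0.519, so r·m = 0.208.
ω = √0.208 = 0.456 per generation, hence T = 2π/ω ≈ 13.8 generations.

T ≈ 13.8 generations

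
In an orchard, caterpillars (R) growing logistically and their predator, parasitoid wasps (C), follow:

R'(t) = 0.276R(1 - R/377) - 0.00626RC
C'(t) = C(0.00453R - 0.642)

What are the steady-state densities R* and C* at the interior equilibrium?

R* ≈ 142, C* ≈ 27.5

From dC/dt = 0 with C > 0: 0.00453R* = 0.642, so R* = 142.
Substitute into dR/dt = 0: 0.276(1 - 142/377) = 0.00626C*.
The bracket is 0.624, giving C* = 0.172/0.00626 = 27.5.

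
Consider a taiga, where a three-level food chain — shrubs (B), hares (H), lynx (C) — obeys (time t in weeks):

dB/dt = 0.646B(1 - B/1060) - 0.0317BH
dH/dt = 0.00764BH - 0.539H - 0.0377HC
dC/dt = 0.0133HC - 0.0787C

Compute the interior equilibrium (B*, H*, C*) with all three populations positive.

B* ≈ 752, H* ≈ 5.92, C* ≈ 138

From dC/dt = 0: 0.0133H* = 0.0787, so H* = 5.92.
From dB/dt = 0: 0.646(1 - B*/1060) = 0.0317·5.92, giving B* = 1060·(1 - 0.29) = 752.
From dH/dt = 0: 0.00764·752 - 0.539 = 0.0377C*, so C* = 5.21/0.0377 = 138.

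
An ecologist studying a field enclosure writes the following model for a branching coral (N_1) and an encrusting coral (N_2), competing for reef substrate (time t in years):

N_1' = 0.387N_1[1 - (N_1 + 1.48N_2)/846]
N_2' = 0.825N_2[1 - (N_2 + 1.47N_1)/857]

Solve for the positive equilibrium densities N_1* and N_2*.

N_1* ≈ 359, N_2* ≈ 329

Setting both brackets to zero gives the nullclines N_1 + 1.48N_2 = 846 and 1.47N_1 + N_2 = 857.
Substituting N_2 = 857 - 1.47N_1 into the first: N_1(1 - 1.48·1.47) = 846 - 1.48·857.
So N_1* = -422/-1.18 = 359, and then N_2* = 857 - 1.47·359 = 329.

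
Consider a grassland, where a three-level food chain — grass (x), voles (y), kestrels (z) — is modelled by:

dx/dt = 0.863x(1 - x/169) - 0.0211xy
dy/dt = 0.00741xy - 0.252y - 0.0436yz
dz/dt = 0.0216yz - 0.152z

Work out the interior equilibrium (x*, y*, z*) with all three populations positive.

From dz/dt = 0: 0.0216y* = 0.152, so y* = 7.04.
From dx/dt = 0: 0.863(1 - x*/169) = 0.0211·7.04, giving x* = 169·(1 - 0.172) = 140.
From dy/dt = 0: 0.00741·140 - 0.252 = 0.0436z*, so z* = 0.785/0.0436 = 18.

x* ≈ 140, y* ≈ 7.04, z* ≈ 18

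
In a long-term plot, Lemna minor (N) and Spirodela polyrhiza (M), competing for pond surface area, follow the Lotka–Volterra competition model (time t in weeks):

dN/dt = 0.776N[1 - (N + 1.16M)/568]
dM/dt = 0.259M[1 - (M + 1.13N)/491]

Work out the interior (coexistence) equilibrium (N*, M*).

N* ≈ 5.02, M* ≈ 485

Setting both brackets to zero gives the nullclines N + 1.16M = 568 and 1.13N + M = 491.
Substituting M = 491 - 1.13N into the first: N(1 - 1.16·1.13) = 568 - 1.16·491.
So N* = -1.56/-0.311 = 5.02, and then M* = 491 - 1.13·5.02 = 485.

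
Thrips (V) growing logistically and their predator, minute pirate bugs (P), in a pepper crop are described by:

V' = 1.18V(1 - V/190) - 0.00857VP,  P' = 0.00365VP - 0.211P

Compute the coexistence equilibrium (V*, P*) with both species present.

V* ≈ 57.8, P* ≈ 95.8

From dP/dt = 0 with P > 0: 0.00365V* = 0.211, so V* = 57.8.
Substitute into dV/dt = 0: 1.18(1 - 57.8/190) = 0.00857P*.
The bracket is 0.696, giving P* = 0.821/0.00857 = 95.8.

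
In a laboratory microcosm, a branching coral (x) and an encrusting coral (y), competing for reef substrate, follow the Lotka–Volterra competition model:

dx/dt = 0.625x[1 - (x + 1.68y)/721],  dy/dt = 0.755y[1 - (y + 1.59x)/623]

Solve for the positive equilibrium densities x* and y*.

Setting both brackets to zero gives the nullclines x + 1.68y = 721 and 1.59x + y = 623.
Substituting y = 623 - 1.59x into the first: x(1 - 1.68·1.59) = 721 - 1.68·623.
So x* = -326/-1.67 = 195, and then y* = 623 - 1.59·195 = 313.

x* ≈ 195, y* ≈ 313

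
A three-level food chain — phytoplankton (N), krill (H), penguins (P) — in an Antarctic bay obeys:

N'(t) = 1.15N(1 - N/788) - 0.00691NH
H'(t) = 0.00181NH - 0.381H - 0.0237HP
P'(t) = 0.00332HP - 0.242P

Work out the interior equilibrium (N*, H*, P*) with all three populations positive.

From dP/dt = 0: 0.00332H* = 0.242, so H* = 72.9.
From dN/dt = 0: 1.15(1 - N*/788) = 0.00691·72.9, giving N* = 788·(1 - 0.438) = 443.
From dH/dt = 0: 0.00181·443 - 0.381 = 0.0237P*, so P* = 0.421/0.0237 = 17.7.

N* ≈ 443, H* ≈ 72.9, P* ≈ 17.7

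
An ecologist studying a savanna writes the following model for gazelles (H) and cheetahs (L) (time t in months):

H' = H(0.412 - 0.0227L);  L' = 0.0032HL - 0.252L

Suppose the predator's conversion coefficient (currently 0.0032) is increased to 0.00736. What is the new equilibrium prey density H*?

At the interior fixed point, setting dL/dt = 0 with L > 0 fixes H* = (predator death rate)/(HL coefficient) — independent of the other coefficients.
With the change, H* = 0.252/0.00736 = 34.2; it falls from 78.8.

H* ≈ 34.2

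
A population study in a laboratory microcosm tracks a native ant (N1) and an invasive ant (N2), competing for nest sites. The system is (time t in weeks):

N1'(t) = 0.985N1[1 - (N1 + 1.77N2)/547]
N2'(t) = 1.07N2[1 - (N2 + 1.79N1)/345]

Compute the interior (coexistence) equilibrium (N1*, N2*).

Setting both brackets to zero gives the nullclines N1 + 1.77N2 = 547 and 1.79N1 + N2 = 345.
Substituting N2 = 345 - 1.79N1 into the first: N1(1 - 1.77·1.79) = 547 - 1.77·345.
So N1* = -63.6/-2.17 = 29.4, and then N2* = 345 - 1.79·29.4 = 292.

N1* ≈ 29.4, N2* ≈ 292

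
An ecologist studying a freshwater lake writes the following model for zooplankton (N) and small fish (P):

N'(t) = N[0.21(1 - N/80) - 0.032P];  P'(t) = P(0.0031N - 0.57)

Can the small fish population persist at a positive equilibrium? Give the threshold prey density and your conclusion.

The predator equation gives dP/dt > 0 only when N > 0.57/0.0031 = 184.
Without the predator, N → K = 80. Since 80 < 184, the predator cannot invade.

Threshold N = 184; K < 184, so no, the predator goes extinct.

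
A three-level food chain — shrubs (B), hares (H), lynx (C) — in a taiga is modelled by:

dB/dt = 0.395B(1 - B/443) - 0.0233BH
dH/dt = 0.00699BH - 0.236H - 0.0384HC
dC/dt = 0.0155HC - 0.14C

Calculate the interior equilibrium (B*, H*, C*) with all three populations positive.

From dC/dt = 0: 0.0155H* = 0.14, so H* = 9.03.
From dB/dt = 0: 0.395(1 - B*/443) = 0.0233·9.03, giving B* = 443·(1 - 0.533) = 207.
From dH/dt = 0: 0.00699·207 - 0.236 = 0.0384C*, so C* = 1.21/0.0384 = 31.5.

B* ≈ 207, H* ≈ 9.03, C* ≈ 31.5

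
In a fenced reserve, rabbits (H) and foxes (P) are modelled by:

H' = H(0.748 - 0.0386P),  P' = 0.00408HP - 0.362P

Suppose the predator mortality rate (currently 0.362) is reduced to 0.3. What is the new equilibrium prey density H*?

H* ≈ 73.5

At the interior fixed point, setting dP/dt = 0 with P > 0 fixes H* = (predator death rate)/(HP coefficient) — independent of the other coefficients.
With the change, H* = 0.3/0.00408 = 73.5; it falls from 88.7.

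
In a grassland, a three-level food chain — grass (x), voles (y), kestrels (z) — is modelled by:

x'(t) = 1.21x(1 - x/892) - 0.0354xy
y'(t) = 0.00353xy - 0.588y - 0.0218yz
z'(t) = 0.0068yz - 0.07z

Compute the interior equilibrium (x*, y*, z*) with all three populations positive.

From dz/dt = 0: 0.0068y* = 0.07, so y* = 10.3.
From dx/dt = 0: 1.21(1 - x*/892) = 0.0354·10.3, giving x* = 892·(1 - 0.301) = 623.
From dy/dt = 0: 0.00353·623 - 0.588 = 0.0218z*, so z* = 1.61/0.0218 = 74.

x* ≈ 623, y* ≈ 10.3, z* ≈ 74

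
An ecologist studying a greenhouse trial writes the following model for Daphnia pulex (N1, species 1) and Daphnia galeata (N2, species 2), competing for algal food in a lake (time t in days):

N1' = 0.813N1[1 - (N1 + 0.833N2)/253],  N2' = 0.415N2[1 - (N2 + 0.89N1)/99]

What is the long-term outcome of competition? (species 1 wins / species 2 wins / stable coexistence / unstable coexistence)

species 1 excludes species 2

Compare the nullcline intercepts: K1/α12 = 253/0.833 = 304 > K2 = 99; K2/α21 = 99/0.89 = 111 < K1 = 253.
Since the inequalities point opposite ways, species 1 can invade but species 2 cannot.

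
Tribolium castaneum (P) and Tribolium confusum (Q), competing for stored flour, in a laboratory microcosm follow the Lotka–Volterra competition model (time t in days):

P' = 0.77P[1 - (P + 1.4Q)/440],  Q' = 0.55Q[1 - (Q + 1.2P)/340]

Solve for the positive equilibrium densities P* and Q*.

P* ≈ 52.9, Q* ≈ 276

Setting both brackets to zero gives the nullclines P + 1.4Q = 440 and 1.2P + Q = 340.
Substituting Q = 340 - 1.2P into the first: P(1 - 1.4·1.2) = 440 - 1.4·340.
So P* = -36/-0.68 = 52.9, and then Q* = 340 - 1.2·52.9 = 276.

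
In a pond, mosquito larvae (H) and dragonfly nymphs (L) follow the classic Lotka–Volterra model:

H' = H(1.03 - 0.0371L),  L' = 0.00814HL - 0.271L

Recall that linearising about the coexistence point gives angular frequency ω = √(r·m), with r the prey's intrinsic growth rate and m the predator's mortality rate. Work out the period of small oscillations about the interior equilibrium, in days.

T ≈ 11.9 days

Here r = 1.03 and m = 0.271, so r·m = 0.279.
ω = √0.279 = 0.528 per day, hence T = 2π/ω ≈ 11.9 days.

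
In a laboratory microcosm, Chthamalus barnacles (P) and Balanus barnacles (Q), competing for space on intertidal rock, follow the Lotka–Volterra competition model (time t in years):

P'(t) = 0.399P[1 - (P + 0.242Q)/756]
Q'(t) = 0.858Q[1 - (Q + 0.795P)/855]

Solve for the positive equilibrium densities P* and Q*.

Setting both brackets to zero gives the nullclines P + 0.242Q = 756 and 0.795P + Q = 855.
Substituting Q = 855 - 0.795P into the first: P(1 - 0.242·0.795) = 756 - 0.242·855.
So P* = 549/0.808 = 680, and then Q* = 855 - 0.795·680 = 314.

P* ≈ 680, Q* ≈ 314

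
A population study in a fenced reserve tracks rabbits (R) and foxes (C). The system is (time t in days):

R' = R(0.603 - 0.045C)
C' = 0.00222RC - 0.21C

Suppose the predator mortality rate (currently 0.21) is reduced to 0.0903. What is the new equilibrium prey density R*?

R* ≈ 40.7

At the interior fixed point, setting dC/dt = 0 with C > 0 fixes R* = (predator death rate)/(RC coefficient) — independent of the other coefficients.
With the change, R* = 0.0903/0.00222 = 40.7; it falls from 94.6.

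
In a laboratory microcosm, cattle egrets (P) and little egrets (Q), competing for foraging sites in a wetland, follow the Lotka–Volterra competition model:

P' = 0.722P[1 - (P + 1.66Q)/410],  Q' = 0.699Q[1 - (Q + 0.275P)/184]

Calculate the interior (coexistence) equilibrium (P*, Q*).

Setting both brackets to zero gives the nullclines P + 1.66Q = 410 and 0.275P + Q = 184.
Substituting Q = 184 - 0.275P into the first: P(1 - 1.66·0.275) = 410 - 1.66·184.
So P* = 105/0.543 = 192, and then Q* = 184 - 0.275·192 = 131.

P* ≈ 192, Q* ≈ 131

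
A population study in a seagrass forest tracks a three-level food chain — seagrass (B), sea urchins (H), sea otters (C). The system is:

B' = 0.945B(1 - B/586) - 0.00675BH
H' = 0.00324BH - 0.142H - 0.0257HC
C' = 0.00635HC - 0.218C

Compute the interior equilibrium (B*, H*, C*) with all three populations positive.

From dC/dt = 0: 0.00635H* = 0.218, so H* = 34.3.
From dB/dt = 0: 0.945(1 - B*/586) = 0.00675·34.3, giving B* = 586·(1 - 0.245) = 442.
From dH/dt = 0: 0.00324·442 - 0.142 = 0.0257C*, so C* = 1.29/0.0257 = 50.2.

B* ≈ 442, H* ≈ 34.3, C* ≈ 50.2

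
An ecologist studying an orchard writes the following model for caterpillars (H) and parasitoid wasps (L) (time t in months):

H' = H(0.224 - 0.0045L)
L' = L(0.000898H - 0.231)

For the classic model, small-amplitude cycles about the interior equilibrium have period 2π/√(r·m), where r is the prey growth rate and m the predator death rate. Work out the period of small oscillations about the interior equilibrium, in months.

Here r = 0.224 and m = 0.231, so r·m = 0.0517.
ω = √0.0517 = 0.227 per month, hence T = 2π/ω ≈ 27.6 months.

T ≈ 27.6 months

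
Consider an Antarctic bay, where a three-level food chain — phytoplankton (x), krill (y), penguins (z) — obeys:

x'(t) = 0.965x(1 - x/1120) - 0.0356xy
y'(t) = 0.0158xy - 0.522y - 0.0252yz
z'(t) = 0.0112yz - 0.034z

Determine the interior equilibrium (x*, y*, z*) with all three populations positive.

From dz/dt = 0: 0.0112y* = 0.034, so y* = 3.04.
From dx/dt = 0: 0.965(1 - x*/1120) = 0.0356·3.04, giving x* = 1120·(1 - 0.112) = 995.
From dy/dt = 0: 0.0158·995 - 0.522 = 0.0252z*, so z* = 15.2/0.0252 = 603.

x* ≈ 995, y* ≈ 3.04, z* ≈ 603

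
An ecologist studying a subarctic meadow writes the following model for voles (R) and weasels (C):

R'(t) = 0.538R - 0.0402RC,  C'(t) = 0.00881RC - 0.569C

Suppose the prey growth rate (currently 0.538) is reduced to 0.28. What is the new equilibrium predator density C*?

At the interior fixed point, setting dR/dt = 0 with R > 0 fixes C* = (prey growth rate)/(RC coefficient) — independent of the other coefficients.
With the change, C* = 0.28/0.0402 = 6.97; it falls from 13.4.

C* ≈ 6.97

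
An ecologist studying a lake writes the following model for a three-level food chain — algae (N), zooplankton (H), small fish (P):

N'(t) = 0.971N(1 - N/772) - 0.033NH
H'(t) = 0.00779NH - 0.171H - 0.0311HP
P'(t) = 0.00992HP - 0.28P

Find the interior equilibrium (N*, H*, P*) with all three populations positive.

From dP/dt = 0: 0.00992H* = 0.28, so H* = 28.2.
From dN/dt = 0: 0.971(1 - N*/772) = 0.033·28.2, giving N* = 772·(1 - 0.959) = 31.4.
From dH/dt = 0: 0.00779·31.4 - 0.171 = 0.0311P*, so P* = 0.0739/0.0311 = 2.38.

N* ≈ 31.4, H* ≈ 28.2, P* ≈ 2.38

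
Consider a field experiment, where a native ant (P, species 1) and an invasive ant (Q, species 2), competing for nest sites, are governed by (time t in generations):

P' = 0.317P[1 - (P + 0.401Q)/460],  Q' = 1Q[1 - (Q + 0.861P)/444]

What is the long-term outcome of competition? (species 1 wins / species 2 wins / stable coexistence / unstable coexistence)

Compare the nullcline intercepts: K1/α12 = 460/0.401 = 1150 > K2 = 444; K2/α21 = 444/0.861 = 516 > K1 = 460.
Since both inequalities hold, each species can invade when rare, so the interior equilibrium is stable.

stable coexistence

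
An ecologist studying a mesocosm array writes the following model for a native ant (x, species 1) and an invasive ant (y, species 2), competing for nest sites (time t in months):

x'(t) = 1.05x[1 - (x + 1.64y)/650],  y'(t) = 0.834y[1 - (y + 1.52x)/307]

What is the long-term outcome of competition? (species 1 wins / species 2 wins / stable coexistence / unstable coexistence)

species 1 excludes species 2

Compare the nullcline intercepts: K1/α12 = 650/1.64 = 396 > K2 = 307; K2/α21 = 307/1.52 = 202 < K1 = 650.
Since the inequalities point opposite ways, species 1 can invade but species 2 cannot.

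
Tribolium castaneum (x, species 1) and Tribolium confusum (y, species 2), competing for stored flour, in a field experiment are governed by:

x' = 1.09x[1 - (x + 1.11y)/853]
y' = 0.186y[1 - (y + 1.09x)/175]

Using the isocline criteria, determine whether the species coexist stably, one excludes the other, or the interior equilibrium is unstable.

species 1 excludes species 2

Compare the nullcline intercepts: K1/α12 = 853/1.11 = 768 > K2 = 175; K2/α21 = 175/1.09 = 161 < K1 = 853.
Since the inequalities point opposite ways, species 1 can invade but species 2 cannot.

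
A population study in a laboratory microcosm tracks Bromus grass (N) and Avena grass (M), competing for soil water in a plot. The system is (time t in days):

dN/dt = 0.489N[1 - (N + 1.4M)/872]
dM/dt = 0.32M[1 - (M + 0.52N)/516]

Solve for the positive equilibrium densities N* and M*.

N* ≈ 550, M* ≈ 230

Setting both brackets to zero gives the nullclines N + 1.4M = 872 and 0.52N + M = 516.
Substituting M = 516 - 0.52N into the first: N(1 - 1.4·0.52) = 872 - 1.4·516.
So N* = 150/0.272 = 550, and then M* = 516 - 0.52·550 = 230.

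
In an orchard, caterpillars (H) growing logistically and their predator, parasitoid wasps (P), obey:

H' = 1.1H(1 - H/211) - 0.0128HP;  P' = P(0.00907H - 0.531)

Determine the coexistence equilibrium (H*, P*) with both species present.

H* ≈ 58.5, P* ≈ 62.1

From dP/dt = 0 with P > 0: 0.00907H* = 0.531, so H* = 58.5.
Substitute into dH/dt = 0: 1.1(1 - 58.5/211) = 0.0128P*.
The bracket is 0.723, giving P* = 0.795/0.0128 = 62.1.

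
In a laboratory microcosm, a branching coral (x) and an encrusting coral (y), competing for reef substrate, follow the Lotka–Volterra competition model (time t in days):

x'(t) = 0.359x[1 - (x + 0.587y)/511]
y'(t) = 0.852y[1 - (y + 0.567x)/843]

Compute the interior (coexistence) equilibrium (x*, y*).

x* ≈ 24.2, y* ≈ 829

Setting both brackets to zero gives the nullclines x + 0.587y = 511 and 0.567x + y = 843.
Substituting y = 843 - 0.567x into the first: x(1 - 0.587·0.567) = 511 - 0.587·843.
So x* = 16.2/0.667 = 24.2, and then y* = 843 - 0.567·24.2 = 829.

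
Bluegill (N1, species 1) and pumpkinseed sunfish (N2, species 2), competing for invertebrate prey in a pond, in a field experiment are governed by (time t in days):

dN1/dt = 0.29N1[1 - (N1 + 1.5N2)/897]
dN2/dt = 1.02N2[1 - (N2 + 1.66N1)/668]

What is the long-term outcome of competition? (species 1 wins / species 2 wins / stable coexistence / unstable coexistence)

Compare the nullcline intercepts: K1/α12 = 897/1.5 = 598 < K2 = 668; K2/α21 = 668/1.66 = 402 < K1 = 897.
Since both are reversed, neither can invade when rare; the interior point is a saddle.

unstable coexistence (outcome depends on initial conditions)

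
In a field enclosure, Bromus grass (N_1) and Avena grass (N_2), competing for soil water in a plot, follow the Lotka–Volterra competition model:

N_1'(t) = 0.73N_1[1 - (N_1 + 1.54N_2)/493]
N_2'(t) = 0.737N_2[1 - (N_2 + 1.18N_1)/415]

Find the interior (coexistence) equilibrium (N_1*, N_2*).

Setting both brackets to zero gives the nullclines N_1 + 1.54N_2 = 493 and 1.18N_1 + N_2 = 415.
Substituting N_2 = 415 - 1.18N_1 into the first: N_1(1 - 1.54·1.18) = 493 - 1.54·415.
So N_1* = -146/-0.817 = 179, and then N_2* = 415 - 1.18·179 = 204.

N_1* ≈ 179, N_2* ≈ 204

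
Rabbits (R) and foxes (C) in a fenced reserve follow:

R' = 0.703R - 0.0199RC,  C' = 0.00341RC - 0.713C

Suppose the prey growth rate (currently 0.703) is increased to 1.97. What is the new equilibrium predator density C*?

At the interior fixed point, setting dR/dt = 0 with R > 0 fixes C* = (prey growth rate)/(RC coefficient) — independent of the other coefficients.
With the change, C* = 1.97/0.0199 = 99; it rises from 35.3.

C* ≈ 99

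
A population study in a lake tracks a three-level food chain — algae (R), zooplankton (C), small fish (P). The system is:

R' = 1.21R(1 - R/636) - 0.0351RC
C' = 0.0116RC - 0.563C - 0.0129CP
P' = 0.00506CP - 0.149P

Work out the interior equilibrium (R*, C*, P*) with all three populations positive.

R* ≈ 92.7, C* ≈ 29.4, P* ≈ 39.7

From dP/dt = 0: 0.00506C* = 0.149, so C* = 29.4.
From dR/dt = 0: 1.21(1 - R*/636) = 0.0351·29.4, giving R* = 636·(1 - 0.854) = 92.7.
From dC/dt = 0: 0.0116·92.7 - 0.563 = 0.0129P*, so P* = 0.513/0.0129 = 39.7.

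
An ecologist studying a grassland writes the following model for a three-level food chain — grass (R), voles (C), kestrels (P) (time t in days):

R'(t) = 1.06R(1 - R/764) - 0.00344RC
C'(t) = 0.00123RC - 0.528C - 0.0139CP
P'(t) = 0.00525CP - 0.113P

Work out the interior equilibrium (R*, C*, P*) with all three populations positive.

R* ≈ 711, C* ≈ 21.5, P* ≈ 24.9

From dP/dt = 0: 0.00525C* = 0.113, so C* = 21.5.
From dR/dt = 0: 1.06(1 - R*/764) = 0.00344·21.5, giving R* = 764·(1 - 0.0699) = 711.
From dC/dt = 0: 0.00123·711 - 0.528 = 0.0139P*, so P* = 0.346/0.0139 = 24.9.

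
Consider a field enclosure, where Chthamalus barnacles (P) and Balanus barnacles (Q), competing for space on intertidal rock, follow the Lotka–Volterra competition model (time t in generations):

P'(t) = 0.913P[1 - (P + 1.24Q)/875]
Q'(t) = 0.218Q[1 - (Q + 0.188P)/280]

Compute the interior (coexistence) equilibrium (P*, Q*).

Setting both brackets to zero gives the nullclines P + 1.24Q = 875 and 0.188P + Q = 280.
Substituting Q = 280 - 0.188P into the first: P(1 - 1.24·0.188) = 875 - 1.24·280.
So P* = 528/0.767 = 688, and then Q* = 280 - 0.188·688 = 151.

P* ≈ 688, Q* ≈ 151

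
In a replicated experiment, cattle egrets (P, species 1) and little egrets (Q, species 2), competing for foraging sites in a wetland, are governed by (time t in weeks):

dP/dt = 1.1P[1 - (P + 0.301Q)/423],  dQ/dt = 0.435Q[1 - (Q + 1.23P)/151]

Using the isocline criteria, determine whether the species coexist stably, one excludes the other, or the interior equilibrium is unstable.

Compare the nullcline intercepts: K1/α12 = 423/0.301 = 1410 > K2 = 151; K2/α21 = 151/1.23 = 123 < K1 = 423.
Since the inequalities point opposite ways, species 1 can invade but species 2 cannot.

species 1 excludes species 2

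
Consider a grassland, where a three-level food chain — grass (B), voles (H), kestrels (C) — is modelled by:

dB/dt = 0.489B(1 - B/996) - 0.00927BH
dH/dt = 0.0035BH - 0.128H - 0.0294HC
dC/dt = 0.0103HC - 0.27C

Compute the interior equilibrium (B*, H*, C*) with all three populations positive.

B* ≈ 501, H* ≈ 26.2, C* ≈ 55.3

From dC/dt = 0: 0.0103H* = 0.27, so H* = 26.2.
From dB/dt = 0: 0.489(1 - B*/996) = 0.00927·26.2, giving B* = 996·(1 - 0.497) = 501.
From dH/dt = 0: 0.0035·501 - 0.128 = 0.0294C*, so C* = 1.63/0.0294 = 55.3.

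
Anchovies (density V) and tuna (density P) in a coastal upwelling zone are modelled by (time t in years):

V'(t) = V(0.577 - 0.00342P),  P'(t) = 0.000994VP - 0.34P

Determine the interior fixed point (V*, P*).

Set dP/dt = 0 with P > 0: 0.000994V - 0.34 = 0, so V* = 0.34/0.000994 = 342.
Set dV/dt = 0 with V > 0: 0.577 - 0.00342P = 0, so P* = 0.577/0.00342 = 169.

V* ≈ 342, P* ≈ 169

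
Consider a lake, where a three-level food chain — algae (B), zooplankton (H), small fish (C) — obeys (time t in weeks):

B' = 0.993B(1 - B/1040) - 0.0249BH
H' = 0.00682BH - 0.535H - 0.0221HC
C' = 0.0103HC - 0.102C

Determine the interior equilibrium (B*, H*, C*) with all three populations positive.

B* ≈ 782, H* ≈ 9.9, C* ≈ 217

From dC/dt = 0: 0.0103H* = 0.102, so H* = 9.9.
From dB/dt = 0: 0.993(1 - B*/1040) = 0.0249·9.9, giving B* = 1040·(1 - 0.248) = 782.
From dH/dt = 0: 0.00682·782 - 0.535 = 0.0221C*, so C* = 4.8/0.0221 = 217.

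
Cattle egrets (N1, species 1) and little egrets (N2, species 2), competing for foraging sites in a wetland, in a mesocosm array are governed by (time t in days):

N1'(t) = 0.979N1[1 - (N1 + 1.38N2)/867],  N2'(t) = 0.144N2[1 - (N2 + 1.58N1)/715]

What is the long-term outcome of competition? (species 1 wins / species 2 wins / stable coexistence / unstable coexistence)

unstable coexistence (outcome depends on initial conditions)

Compare the nullcline intercepts: K1/α12 = 867/1.38 = 628 < K2 = 715; K2/α21 = 715/1.58 = 453 < K1 = 867.
Since both are reversed, neither can invade when rare; the interior point is a saddle.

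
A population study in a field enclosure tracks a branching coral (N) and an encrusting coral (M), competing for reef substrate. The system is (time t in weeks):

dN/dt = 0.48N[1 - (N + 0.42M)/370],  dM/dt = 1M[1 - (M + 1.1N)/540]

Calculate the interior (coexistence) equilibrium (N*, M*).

Setting both brackets to zero gives the nullclines N + 0.42M = 370 and 1.1N + M = 540.
Substituting M = 540 - 1.1N into the first: N(1 - 0.42·1.1) = 370 - 0.42·540.
So N* = 143/0.538 = 266, and then M* = 540 - 1.1·266 = 247.

N* ≈ 266, M* ≈ 247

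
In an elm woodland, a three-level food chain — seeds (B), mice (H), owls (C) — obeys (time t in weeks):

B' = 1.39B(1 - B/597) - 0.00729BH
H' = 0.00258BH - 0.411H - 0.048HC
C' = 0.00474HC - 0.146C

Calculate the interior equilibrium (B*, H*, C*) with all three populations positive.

From dC/dt = 0: 0.00474H* = 0.146, so H* = 30.8.
From dB/dt = 0: 1.39(1 - B*/597) = 0.00729·30.8, giving B* = 597·(1 - 0.162) = 501.
From dH/dt = 0: 0.00258·501 - 0.411 = 0.048C*, so C* = 0.88/0.048 = 18.3.

B* ≈ 501, H* ≈ 30.8, C* ≈ 18.3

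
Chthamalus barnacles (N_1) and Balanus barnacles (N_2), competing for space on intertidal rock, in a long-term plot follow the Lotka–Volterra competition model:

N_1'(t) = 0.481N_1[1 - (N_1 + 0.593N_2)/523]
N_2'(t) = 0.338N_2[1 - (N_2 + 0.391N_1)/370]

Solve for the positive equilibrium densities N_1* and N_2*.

Setting both brackets to zero gives the nullclines N_1 + 0.593N_2 = 523 and 0.391N_1 + N_2 = 370.
Substituting N_2 = 370 - 0.391N_1 into the first: N_1(1 - 0.593·0.391) = 523 - 0.593·370.
So N_1* = 304/0.768 = 395, and then N_2* = 370 - 0.391·395 = 215.

N_1* ≈ 395, N_2* ≈ 215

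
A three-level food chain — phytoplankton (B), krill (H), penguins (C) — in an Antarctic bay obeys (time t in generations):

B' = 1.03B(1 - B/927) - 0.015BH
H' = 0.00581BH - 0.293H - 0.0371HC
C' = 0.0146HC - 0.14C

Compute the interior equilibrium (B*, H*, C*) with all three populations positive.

B* ≈ 798, H* ≈ 9.59, C* ≈ 117

From dC/dt = 0: 0.0146H* = 0.14, so H* = 9.59.
From dB/dt = 0: 1.03(1 - B*/927) = 0.015·9.59, giving B* = 927·(1 - 0.14) = 798.
From dH/dt = 0: 0.00581·798 - 0.293 = 0.0371C*, so C* = 4.34/0.0371 = 117.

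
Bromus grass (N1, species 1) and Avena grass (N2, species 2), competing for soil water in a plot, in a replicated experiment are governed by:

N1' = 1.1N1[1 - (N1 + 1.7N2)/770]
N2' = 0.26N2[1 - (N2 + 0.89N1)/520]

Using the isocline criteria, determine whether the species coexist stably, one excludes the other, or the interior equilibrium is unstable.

unstable coexistence (outcome depends on initial conditions)

Compare the nullcline intercepts: K1/α12 = 770/1.7 = 453 < K2 = 520; K2/α21 = 520/0.89 = 584 < K1 = 770.
Since both are reversed, neither can invade when rare; the interior point is a saddle.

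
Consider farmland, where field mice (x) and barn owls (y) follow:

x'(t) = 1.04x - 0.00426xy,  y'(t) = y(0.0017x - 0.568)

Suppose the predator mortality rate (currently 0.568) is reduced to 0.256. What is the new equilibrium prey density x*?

At the interior fixed point, setting dy/dt = 0 with y > 0 fixes x* = (predator death rate)/(xy coefficient) — independent of the other coefficients.
With the change, x* = 0.256/0.0017 = 151; it falls from 334.

x* ≈ 151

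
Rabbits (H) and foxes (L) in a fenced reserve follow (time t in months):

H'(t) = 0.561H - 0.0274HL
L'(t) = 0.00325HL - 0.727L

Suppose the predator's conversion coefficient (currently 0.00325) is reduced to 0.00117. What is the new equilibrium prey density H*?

H* ≈ 621

At the interior fixed point, setting dL/dt = 0 with L > 0 fixes H* = (predator death rate)/(HL coefficient) — independent of the other coefficients.
With the change, H* = 0.727/0.00117 = 621; it rises from 224.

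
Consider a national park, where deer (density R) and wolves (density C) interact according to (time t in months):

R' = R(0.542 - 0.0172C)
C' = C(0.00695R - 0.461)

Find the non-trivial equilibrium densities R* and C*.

R* ≈ 66.3, C* ≈ 31.5

Set dC/dt = 0 with C > 0: 0.00695R - 0.461 = 0, so R* = 0.461/0.00695 = 66.3.
Set dR/dt = 0 with R > 0: 0.542 - 0.0172C = 0, so C* = 0.542/0.0172 = 31.5.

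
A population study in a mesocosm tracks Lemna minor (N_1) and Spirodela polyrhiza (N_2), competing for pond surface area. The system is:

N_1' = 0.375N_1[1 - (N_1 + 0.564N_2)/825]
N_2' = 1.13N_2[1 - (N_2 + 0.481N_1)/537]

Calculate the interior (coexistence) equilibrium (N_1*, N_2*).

Setting both brackets to zero gives the nullclines N_1 + 0.564N_2 = 825 and 0.481N_1 + N_2 = 537.
Substituting N_2 = 537 - 0.481N_1 into the first: N_1(1 - 0.564·0.481) = 825 - 0.564·537.
So N_1* = 522/0.729 = 717, and then N_2* = 537 - 0.481·717 = 192.

N_1* ≈ 717, N_2* ≈ 192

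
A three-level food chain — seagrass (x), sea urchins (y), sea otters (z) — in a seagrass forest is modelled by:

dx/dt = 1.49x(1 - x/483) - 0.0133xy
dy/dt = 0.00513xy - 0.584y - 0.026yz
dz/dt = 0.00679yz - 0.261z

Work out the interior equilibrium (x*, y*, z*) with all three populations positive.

x* ≈ 317, y* ≈ 38.4, z* ≈ 40.1

From dz/dt = 0: 0.00679y* = 0.261, so y* = 38.4.
From dx/dt = 0: 1.49(1 - x*/483) = 0.0133·38.4, giving x* = 483·(1 - 0.343) = 317.
From dy/dt = 0: 0.00513·317 - 0.584 = 0.026z*, so z* = 1.04/0.026 = 40.1.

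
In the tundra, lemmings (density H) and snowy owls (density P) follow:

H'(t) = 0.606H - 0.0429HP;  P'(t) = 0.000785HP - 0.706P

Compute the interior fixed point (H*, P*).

Set dP/dt = 0 with P > 0: 0.000785H - 0.706 = 0, so H* = 0.706/0.000785 = 899.
Set dH/dt = 0 with H > 0: 0.606 - 0.0429P = 0, so P* = 0.606/0.0429 = 14.1.

H* ≈ 899, P* ≈ 14.1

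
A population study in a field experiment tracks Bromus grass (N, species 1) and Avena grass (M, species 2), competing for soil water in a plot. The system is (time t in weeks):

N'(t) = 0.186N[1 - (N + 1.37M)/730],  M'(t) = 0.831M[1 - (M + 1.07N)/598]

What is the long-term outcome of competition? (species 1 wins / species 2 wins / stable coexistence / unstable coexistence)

Compare the nullcline intercepts: K1/α12 = 730/1.37 = 533 < K2 = 598; K2/α21 = 598/1.07 = 559 < K1 = 730.
Since both are reversed, neither can invade when rare; the interior point is a saddle.

unstable coexistence (outcome depends on initial conditions)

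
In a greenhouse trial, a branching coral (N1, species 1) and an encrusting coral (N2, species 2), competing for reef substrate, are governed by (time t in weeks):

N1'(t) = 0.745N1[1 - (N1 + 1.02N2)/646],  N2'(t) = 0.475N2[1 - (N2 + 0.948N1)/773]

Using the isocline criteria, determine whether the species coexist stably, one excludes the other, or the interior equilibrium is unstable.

species 2 excludes species 1

Compare the nullcline intercepts: K1/α12 = 646/1.02 = 633 < K2 = 773; K2/α21 = 773/0.948 = 815 > K1 = 646.
Since the inequalities point opposite ways, species 2 can invade but species 1 cannot.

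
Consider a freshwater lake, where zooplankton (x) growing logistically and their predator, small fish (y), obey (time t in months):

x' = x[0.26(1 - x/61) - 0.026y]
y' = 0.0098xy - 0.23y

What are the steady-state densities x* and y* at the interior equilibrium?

From dy/dt = 0 with y > 0: 0.0098x* = 0.23, so x* = 23.5.
Substitute into dx/dt = 0: 0.26(1 - 23.5/61) = 0.026y*.
The bracket is 0.615, giving y* = 0.16/0.026 = 6.15.

x* ≈ 23.5, y* ≈ 6.15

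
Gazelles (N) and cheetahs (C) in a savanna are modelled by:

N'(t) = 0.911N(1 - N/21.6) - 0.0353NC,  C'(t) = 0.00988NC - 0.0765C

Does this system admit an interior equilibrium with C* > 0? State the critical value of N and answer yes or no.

Threshold N = 7.74; K > 7.74, so yes, the predator persists.

The predator equation gives dC/dt > 0 only when N > 0.0765/0.00988 = 7.74.
Without the predator, N → K = 21.6. Since 21.6 > 7.74, the predator can invade and persist.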